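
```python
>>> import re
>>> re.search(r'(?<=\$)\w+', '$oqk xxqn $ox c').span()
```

Because the assertion is zero-width, the text it checks is not consumed and won't appear in the result.
`re.search` tries every starting position until one works.
The match spans [1:4] → 'oqk'.

(1, 4)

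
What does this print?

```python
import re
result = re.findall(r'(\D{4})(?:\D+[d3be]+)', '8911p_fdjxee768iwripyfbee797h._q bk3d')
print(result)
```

['p_fd', 'iwri', 'h._q']

The pattern matches exactly 4 of a non-digit (captured); then one or more of a non-digit, then one or more of one of [d3be] (non-capturing group).
Scanning left to right: at [4:12] match 'p_fdjxee', group 1 = 'p_fd'; at [15:25] match 'iwripyfbee', group 1 = 'iwri'; at [28:37] match 'h._q bk3d', group 1 = 'h._q'.
`findall` collects group 1 from each match (3 total).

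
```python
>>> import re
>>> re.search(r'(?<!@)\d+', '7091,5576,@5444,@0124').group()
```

'7091'

The negative lookaround is zero-width — it rules out positions where the adjacent text would match, without consuming anything.
`search` walks the string left to right and returns the first match it finds.
The match spans [0:4] → '7091'.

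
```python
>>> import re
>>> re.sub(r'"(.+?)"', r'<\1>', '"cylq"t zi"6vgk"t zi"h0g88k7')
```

'<cylq>t zi<6vgk>t zi"h0g88k7'

Because the quantifier is non-greedy, it stops expanding at the earliest point where the rest of the pattern can succeed.
Matches: at [0:6] → '"cylq"'; at [10:16] → '"6vgk"'.
The replacement refers to a captured group, so each match is rewritten using its own captured text.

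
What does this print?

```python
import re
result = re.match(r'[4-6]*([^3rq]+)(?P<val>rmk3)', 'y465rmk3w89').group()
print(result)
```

y465rmk3

Pattern: zero or more of a character in [4-6]; then one or more of any character except [3rq] (captured); then the literal 'rm', then the literal 'k3' (captured as 'val').
`re.match` won't scan ahead — the pattern has to work from the very first character.
The match spans [0:8] → 'y465rmk3'.
Captured: group 1 = 'y465', group 2 = 'rmk3'.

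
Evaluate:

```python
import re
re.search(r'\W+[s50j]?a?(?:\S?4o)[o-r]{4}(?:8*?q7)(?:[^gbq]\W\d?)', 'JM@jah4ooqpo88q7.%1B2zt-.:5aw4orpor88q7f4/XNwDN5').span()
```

The pattern matches one or more of a non-word character, then optionally one of [s50j], then optionally a literal 'a'; then optionally a non-whitespace character, then the literal '4o' (non-capturing group); then exactly 4 of a character in [o-r]; then zero or more of a literal '8' (lazy), then the literal 'q7' (non-capturing group); then any character except [gbq], then a non-word character, then optionally a digit (non-capturing group).
The match spans [2:19] → '@jah4ooqpo88q7.%1'.

(2, 19)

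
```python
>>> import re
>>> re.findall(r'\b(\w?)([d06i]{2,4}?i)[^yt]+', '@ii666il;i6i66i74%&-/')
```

[('i', 'i666i')]

`findall` packs the 2 group values into a tuple for every match.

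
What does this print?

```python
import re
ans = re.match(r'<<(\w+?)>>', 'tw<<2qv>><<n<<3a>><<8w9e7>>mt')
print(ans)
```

With `match`, the pattern is implicitly anchored at the beginning.
Here the pattern fails at index 0, so the call returns None.

None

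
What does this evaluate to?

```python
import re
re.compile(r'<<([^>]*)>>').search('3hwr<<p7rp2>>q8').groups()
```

('p7rp2',)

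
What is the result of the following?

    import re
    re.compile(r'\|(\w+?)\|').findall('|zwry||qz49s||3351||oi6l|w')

['zwry', 'qz49s', '3351', 'oi6l']

Matches: at [0:6] match '|zwry|', group 1 = 'zwry'; at [6:13] match '|qz49s|', group 1 = 'qz49s'; at [13:19] match '|3351|', group 1 = '3351'; at [19:25] match '|oi6l|', group 1 = 'oi6l'.
With a single group, `findall` returns only what that group captured — 4 items.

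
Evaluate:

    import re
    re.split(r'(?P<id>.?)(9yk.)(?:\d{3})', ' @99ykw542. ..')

The pattern matches optionally any character (captured as 'id'); then the literal '9yk', then any character (captured); then exactly 3 of a digit (non-capturing group).
Matches to split on: at [2:10] → '99ykw542'.
With a capturing group present, the delimiter's captured portion is kept in the result list.

[' @', '9', '9ykw', '. ..']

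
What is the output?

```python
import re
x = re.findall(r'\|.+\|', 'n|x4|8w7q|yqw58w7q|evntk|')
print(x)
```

['|x4|8w7q|yqw58w7q|evntk|']

`findall` yields the raw match text (1 of them) because the pattern has no groups.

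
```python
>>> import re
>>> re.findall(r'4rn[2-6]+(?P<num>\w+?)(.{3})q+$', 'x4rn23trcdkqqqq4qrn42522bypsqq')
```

[('trcdkqqqq4qrn42522b', 'yps')]

The pattern matches the literal '4rn', then one or more of a character in [2-6]; then one or more of a word character (lazy) (captured as 'num'); then exactly 3 of any character (captured); then one or more of a literal 'q'; then anchored at the end.
2 groups means the one result is a tuple of 2 captured strings — 1 here.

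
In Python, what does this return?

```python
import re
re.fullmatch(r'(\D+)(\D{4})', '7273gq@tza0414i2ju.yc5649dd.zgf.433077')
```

None

`fullmatch` succeeds only if the pattern covers the string from start to end.
Here there's no way to consume every character, so the call returns None.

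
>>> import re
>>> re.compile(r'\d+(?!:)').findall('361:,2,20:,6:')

['36', '2', '2']

A negative assertion filters positions out without eating any characters.
Since nothing is captured, `findall` lists the 3 matched substrings directly.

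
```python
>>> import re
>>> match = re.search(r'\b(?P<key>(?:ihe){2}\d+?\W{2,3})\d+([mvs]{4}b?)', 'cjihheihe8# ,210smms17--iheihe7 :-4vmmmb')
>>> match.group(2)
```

'vmmmb'

The match spans [24:40] → 'iheihe7 :-4vmmmb'.
Captured: group 1 = 'iheihe7 :-', group 2 = 'vmmmb'.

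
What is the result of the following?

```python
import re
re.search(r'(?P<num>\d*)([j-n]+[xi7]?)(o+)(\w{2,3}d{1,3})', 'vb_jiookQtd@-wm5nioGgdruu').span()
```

(3, 11)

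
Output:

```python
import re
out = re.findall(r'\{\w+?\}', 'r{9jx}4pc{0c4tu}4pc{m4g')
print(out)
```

['{9jx}', '{0c4tu}']

No capturing groups, so `findall` returns the 2 full match strings.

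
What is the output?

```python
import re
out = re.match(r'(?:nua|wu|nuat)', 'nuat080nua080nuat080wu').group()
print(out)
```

With `match`, the pattern is implicitly anchored at the beginning.
The match spans [0:3] → 'nua'.

nua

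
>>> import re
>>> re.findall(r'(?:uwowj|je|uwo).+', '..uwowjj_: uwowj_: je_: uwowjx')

['uwowjj_: uwowj_: je_: uwowjx']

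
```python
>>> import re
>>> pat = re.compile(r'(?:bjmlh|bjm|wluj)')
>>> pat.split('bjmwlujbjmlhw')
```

['', '', '', 'w']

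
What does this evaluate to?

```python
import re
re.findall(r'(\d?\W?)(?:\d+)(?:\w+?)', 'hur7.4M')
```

One capturing group, so `findall` returns just the captured substring from the one match — 1 in all.

['7.']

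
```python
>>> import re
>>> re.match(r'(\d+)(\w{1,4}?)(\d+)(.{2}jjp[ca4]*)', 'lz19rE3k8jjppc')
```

None

`re.match` won't scan ahead — the pattern has to work from the very first character.
Here the string doesn't start with a match, so the call returns None.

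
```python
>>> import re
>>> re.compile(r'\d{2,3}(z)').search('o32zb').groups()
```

Pattern: 2 to 3 of a digit; then a literal 'z' (captured).
`re.search` scans for the first position where the pattern succeeds.
The match spans [1:4] → '32z'.
Captured: group 1 = 'z'.

('z',)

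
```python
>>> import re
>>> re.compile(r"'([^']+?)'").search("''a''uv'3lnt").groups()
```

('a',)

The match spans [1:4] → "'a'".
Captured: group 1 = 'a'.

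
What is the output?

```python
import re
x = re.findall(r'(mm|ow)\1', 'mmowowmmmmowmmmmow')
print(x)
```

['ow', 'mm', 'mm']

`\1` is not a pattern — it's the concrete string captured by group 1, re-applied verbatim.
Scanning left to right: at [2:6] match 'owow', group 1 = 'ow'; at [6:10] match 'mmmm', group 1 = 'mm'; at [12:16] match 'mmmm', group 1 = 'mm'.
One capturing group, so `findall` returns just the captured substring from each match — 3 in all.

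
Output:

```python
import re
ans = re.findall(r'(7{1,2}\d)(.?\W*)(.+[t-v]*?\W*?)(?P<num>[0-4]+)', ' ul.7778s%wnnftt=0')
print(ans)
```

The pattern matches 1 to 2 of a literal '7', then a digit (captured); then optionally any character, then zero or more of a non-word character (captured); then one or more of any character, then zero or more of a character in [t-v] (lazy), then zero or more of a non-word character (lazy) (captured); then one or more of a character in [0-4] (captured as 'num').
`findall` packs the 4 group values into a tuple for every match.

[('777', '8', 's%wnnftt=', '0')]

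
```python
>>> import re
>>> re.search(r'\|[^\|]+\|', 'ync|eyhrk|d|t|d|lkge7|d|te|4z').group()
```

'|eyhrk|'

`search` walks the string left to right and returns the first match it finds.
The match spans [3:10] → '|eyhrk|'.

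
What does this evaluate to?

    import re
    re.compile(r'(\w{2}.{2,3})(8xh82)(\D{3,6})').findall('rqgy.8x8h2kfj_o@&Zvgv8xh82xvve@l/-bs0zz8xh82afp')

Pattern: exactly 2 of a word character, then 2 to 3 of any character (captured); then the literal '8xh', then the literal '82' (captured); then 3 to 6 of a non-digit (captured).
Walking the string: at [17:32] match 'Zvgv8xh82xvve@l', groups = ('Zvgv', '8xh82', 'xvve@l'); at [34:47] match 'bs0zz8xh82afp', groups = ('bs0zz', '8xh82', 'afp').
With 3 capturing groups, `findall` returns a 3-tuple per match.

[('Zvgv', '8xh82', 'xvve@l'), ('bs0zz', '8xh82', 'afp')]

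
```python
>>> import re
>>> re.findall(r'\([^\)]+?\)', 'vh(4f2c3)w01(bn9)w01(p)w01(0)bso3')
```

['(4f2c3)', '(bn9)', '(p)', '(0)']

Scanning left to right: at [2:9] → '(4f2c3)'; at [12:17] → '(bn9)'; at [20:23] → '(p)'; at [26:29] → '(0)'.
Since nothing is captured, `findall` lists the 4 matched substrings directly.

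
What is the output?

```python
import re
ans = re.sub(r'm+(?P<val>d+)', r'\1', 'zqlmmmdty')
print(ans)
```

zqldty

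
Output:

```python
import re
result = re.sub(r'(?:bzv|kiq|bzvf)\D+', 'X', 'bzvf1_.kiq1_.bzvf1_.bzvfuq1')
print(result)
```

X1_.kiq1_.X1_.X1

Matches: at [0:4] → 'bzvf'; at [13:17] → 'bzvf'; at [20:26] → 'bzvfuq'.
`sub` substitutes 'X' at each match site.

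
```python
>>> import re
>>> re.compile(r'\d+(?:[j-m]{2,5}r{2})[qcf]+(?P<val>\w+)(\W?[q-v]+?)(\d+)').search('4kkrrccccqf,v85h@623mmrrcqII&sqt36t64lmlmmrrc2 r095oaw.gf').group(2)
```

The match spans [0:15] → '4kkrrccccqf,v85'.
Captured: group 1 = 'f', group 2 = ',v', group 3 = '85'.

',v'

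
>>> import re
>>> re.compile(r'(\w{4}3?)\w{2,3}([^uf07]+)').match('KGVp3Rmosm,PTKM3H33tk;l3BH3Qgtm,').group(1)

The match spans [0:32] → 'KGVp3Rmosm,PTKM3H33tk;l3BH3Qgtm,'.
Captured: group 1 = 'KGVp3', group 2 = 'sm,PTKM3H33tk;l3BH3Qgtm,'.

'KGVp3'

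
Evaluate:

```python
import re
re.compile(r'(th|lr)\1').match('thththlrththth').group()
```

`re.match` won't scan ahead — the pattern has to work from the very first character.
The match spans [0:4] → 'thth'.

'thth'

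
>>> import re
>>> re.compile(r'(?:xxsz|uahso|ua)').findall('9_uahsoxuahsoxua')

The regex engine tests alternatives in the order written; an earlier branch that matches wins even if a later one would match more.
Scanning left to right: at [2:7] → 'uahso'; at [8:13] → 'uahso'; at [14:16] → 'ua'.
`findall` yields the raw match text (3 of them) because the pattern has no groups.

['uahso', 'uahso', 'ua']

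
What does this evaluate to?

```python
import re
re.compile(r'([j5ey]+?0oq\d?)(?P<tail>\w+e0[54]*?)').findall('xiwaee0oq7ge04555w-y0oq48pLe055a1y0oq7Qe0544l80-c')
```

Pattern: one or more of one of [j5ey] (lazy), then the literal '0oq', then optionally a digit (captured); then one or more of a word character, then the literal 'e0', then zero or more of one of [54] (lazy) (captured as 'tail').
Because the quantifier is non-greedy, it stops expanding at the earliest point where the rest of the pattern can succeed.
Matches: at [4:13] match 'ee0oq7ge0', groups = ('ee0oq7', 'ge0'); at [19:41] match 'y0oq48pLe055a1y0oq7Qe0', groups = ('y0oq4', '8pLe055a1y0oq7Qe0').
`findall` packs the 2 group values into a tuple for every match.

[('ee0oq7', 'ge0'), ('y0oq4', '8pLe055a1y0oq7Qe0')]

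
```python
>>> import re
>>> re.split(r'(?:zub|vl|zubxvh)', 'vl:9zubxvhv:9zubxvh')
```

Alternation tries branches left to right and keeps the first one that lets the overall match succeed at that position.
Each match becomes a cut point; 4 segments remain.

['', ':9', 'xvhv:9', 'xvh']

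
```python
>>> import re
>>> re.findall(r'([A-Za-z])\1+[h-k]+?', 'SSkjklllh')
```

['S', 'l']

After group 1 captures some text, `\1` only succeeds where that same text appears again.
Because there's exactly one group, `findall` drops the full match and keeps group 1 from each hit.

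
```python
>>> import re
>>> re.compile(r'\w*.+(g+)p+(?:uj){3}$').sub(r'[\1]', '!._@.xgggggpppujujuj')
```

'[g]'

Pattern: zero or more of a word character, then one or more of any character; then one or more of a literal 'g' (captured); then one or more of the literal 'p', then the literal 'uj' repeated 3 times; then anchored at the end.
Matches: at [0:20] → '!._@.xgggggpppujujuj'.
The replacement refers to a captured group, so each match is rewritten using its own captured text.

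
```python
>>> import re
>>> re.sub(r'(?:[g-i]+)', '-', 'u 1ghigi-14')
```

The pattern matches one or more of a character in [g-i] (non-capturing group).
`sub` substitutes '-' at each match site.

'u 1--14'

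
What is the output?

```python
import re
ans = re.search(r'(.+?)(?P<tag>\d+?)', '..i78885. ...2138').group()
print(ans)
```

..i7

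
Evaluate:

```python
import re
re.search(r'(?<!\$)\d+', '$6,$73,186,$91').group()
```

'3'

The negative lookaround is zero-width — it rules out positions where the adjacent text would match, without consuming anything.
`re.search` scans for the first position where the pattern succeeds.
The match spans [5:6] → '3'.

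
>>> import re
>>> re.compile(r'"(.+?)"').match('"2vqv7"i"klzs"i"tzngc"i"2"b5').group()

A non-greedy quantifier consumes as few characters as it can — just enough that the remainder of the pattern still matches from where it stops; whatever follows it matches normally.
`re.match` won't scan ahead — the pattern has to work from the very first character.
The match spans [0:7] → '"2vqv7"'.
Captured: group 1 = '2vqv7'.

'"2vqv7"'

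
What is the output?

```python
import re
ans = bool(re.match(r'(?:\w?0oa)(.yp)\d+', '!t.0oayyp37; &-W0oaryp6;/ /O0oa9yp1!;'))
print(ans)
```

False

This matches optionally a word character, then the literal '0oa' (non-capturing group); then any character, then the literal 'yp' (captured); then one or more of a digit.
`re.match` only tries the pattern at the start of the string.
Here the string doesn't start with a match, so the call returns None, and `bool(None)` is False.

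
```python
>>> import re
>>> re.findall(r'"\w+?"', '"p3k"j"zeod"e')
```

['"p3k"', '"zeod"']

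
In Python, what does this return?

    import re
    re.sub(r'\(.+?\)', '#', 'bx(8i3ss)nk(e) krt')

'bx#nk# krt'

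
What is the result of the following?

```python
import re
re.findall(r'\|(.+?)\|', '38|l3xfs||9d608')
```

['l3xfs']

With the lazy modifier that quantifier settles for the fewest repetitions that let the rest of the pattern succeed (the atoms after it are unaffected and can still be greedy).
With a single group, `findall` returns only what that group captured — 1 item.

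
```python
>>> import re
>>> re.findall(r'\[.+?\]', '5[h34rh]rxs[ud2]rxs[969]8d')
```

['[h34rh]', '[ud2]', '[969]']

The `?` after the quantifier makes it lazy — it takes as little as possible before letting the rest of the pattern try.
`findall` yields the raw match text (3 of them) because the pattern has no groups.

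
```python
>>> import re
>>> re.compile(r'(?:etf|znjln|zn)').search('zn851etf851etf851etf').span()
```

Unlike `match`, `search` isn't anchored — it looks for the pattern anywhere in the string.
The match spans [0:2] → 'zn'.

(0, 2)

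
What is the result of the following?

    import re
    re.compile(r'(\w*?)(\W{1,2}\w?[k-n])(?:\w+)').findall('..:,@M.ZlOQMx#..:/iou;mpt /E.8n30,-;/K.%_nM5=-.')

Pattern: zero or more of a word character (lazy) (captured); then 1 to 2 of a non-word character, then optionally a word character, then a character in [k-n] (captured); then one or more of a word character (non-capturing group).
Scanning left to right: at [5:13] match 'M.ZlOQMx', groups = ('M', '.Zl'); at [18:25] match 'iou;mpt', groups = ('iou', ';m'); at [27:33] match 'E.8n30', groups = ('E', '.8n'); at [37:44] match 'K.%_nM5', groups = ('K', '.%_n').
`findall` packs the 2 group values into a tuple for every match.

[('M', '.Zl'), ('iou', ';m'), ('E', '.8n'), ('K', '.%_n')]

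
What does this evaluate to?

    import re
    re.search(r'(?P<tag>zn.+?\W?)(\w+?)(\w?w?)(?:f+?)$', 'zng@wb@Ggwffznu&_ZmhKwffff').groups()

('zng@wb@Ggwffznu&', '_Zmh', 'Kw')

Pattern: the literal 'zn', then one or more of any character (lazy), then optionally a non-word character (captured as 'tag'); then one or more of a word character (lazy) (captured); then optionally a word character, then optionally a literal 'w' (captured); then one or more of a literal 'f' (lazy) (non-capturing group); then anchored at the end.
A `+?`/`*?`/`{m,n}?` starts at its minimum and grows only as far as needed for what follows to match.
`re.search` scans for the first position where the pattern succeeds.
The match spans [0:26] → 'zng@wb@Ggwffznu&_ZmhKwffff'.
Captured: group 1 = 'zng@wb@Ggwffznu&', group 2 = '_Zmh', group 3 = 'Kw'.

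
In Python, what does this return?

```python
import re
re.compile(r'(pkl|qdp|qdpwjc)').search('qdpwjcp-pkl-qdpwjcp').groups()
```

Alternation isn't longest-match — the leftmost alternative that fits at this position is chosen.
`re.search` scans for the first position where the pattern succeeds.
The match spans [0:3] → 'qdp'.
Captured: group 1 = 'qdp'.

('qdp',)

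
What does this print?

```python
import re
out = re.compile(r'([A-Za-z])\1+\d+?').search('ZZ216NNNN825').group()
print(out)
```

`\1` is not a pattern — it's the concrete string captured by group 1, re-applied verbatim.
The match spans [0:3] → 'ZZ2'.

ZZ2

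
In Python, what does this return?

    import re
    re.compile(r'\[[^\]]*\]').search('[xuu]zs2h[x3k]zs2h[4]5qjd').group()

'[xuu]'

`re.search` scans for the first position where the pattern succeeds.
The match spans [0:5] → '[xuu]'.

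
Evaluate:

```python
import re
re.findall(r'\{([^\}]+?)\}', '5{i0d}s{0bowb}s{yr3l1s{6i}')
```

['i0d', '0bowb', 'yr3l1s{6i']

With a single group, `findall` returns only what that group captured — 3 items.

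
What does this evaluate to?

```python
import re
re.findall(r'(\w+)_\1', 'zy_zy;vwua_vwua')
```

['zy', 'vwua']

The backreference `\1` re-matches whatever the first group consumed, character for character.
Scanning left to right: at [0:5] match 'zy_zy', group 1 = 'zy'; at [6:15] match 'vwua_vwua', group 1 = 'vwua'.
One capturing group, so `findall` returns just the captured substring from each match — 2 in all.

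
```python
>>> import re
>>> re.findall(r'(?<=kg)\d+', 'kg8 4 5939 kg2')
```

['8', '2']

The lookaround is zero-width — it requires the adjacent text to match without consuming it, so the asserted text isn't part of the match.
Since nothing is captured, `findall` lists the 2 matched substrings directly.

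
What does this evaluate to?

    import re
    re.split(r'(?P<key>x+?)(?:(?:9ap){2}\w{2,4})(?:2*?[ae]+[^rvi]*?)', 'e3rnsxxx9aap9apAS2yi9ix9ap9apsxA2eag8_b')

['e3rnsxxx9aap9apAS2yi9i', 'x', 'g8_b']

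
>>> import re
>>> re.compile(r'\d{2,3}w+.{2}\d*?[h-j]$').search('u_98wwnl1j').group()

'98wwnl1j'

This matches 2 to 3 of a digit, then one or more of the literal 'w', then exactly 2 of any character; then zero or more of a digit (lazy), then a character in [h-j]; then anchored at the end.
The match spans [2:10] → '98wwnl1j'.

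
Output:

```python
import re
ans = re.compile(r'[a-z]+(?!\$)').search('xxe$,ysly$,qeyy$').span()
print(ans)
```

(0, 2)

Because the assertion is negative and zero-width, positions next to the forbidden text are skipped.
The match spans [0:2] → 'xx'.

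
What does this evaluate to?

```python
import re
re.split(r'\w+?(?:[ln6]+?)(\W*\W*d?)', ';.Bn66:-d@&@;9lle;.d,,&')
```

With a capturing group present, the delimiter's captured portion is kept in the result list.

[';.', '', '', ':-d', '@&@;', '', 'le;.d,,&']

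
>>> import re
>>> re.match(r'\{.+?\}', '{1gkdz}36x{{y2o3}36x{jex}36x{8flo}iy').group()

'{1gkdz}'

A `+?`/`*?`/`{m,n}?` starts at its minimum and grows only as far as needed for what follows to match.
`match` is anchored at position 0; if the pattern doesn't fit there, it returns None.
The match spans [0:7] → '{1gkdz}'.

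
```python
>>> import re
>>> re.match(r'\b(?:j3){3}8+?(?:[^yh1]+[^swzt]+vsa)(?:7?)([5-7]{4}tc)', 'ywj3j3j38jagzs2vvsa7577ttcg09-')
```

None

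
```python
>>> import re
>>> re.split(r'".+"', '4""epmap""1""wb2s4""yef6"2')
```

['4', '2']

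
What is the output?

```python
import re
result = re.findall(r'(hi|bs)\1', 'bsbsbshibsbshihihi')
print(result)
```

['bs', 'bs', 'hi']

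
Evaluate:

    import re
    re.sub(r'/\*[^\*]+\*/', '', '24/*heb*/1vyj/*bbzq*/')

'241vyj'

Every occurrence is swapped for ''.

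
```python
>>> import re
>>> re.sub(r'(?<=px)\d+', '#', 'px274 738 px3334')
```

Because the assertion is zero-width, the text it checks is not consumed and won't appear in the result.
Matches: at [2:5] → '274'; at [12:16] → '3334'.
`sub` substitutes '#' at each match site.

'px# 738 px#'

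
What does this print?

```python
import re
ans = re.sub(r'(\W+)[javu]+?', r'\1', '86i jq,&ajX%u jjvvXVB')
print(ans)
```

Lazy quantifiers expand one character at a time until the remainder of the pattern can match.
`\1` in the replacement pulls in group 1's text for each match.

86i q,&jX% jvvXVB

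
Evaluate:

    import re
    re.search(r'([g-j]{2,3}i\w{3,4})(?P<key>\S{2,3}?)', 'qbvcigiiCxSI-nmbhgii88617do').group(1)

'igiiCxSI'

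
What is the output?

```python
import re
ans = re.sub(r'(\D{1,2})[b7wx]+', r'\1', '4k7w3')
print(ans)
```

The pattern matches 1 to 2 of a non-digit (captured); then one or more of one of [b7wx].
Each match is replaced using the text its own group 1 captured.

4k3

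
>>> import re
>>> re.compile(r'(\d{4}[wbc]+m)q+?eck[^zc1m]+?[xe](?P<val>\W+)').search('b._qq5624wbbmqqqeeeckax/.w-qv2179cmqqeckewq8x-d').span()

Pattern: exactly 4 of a digit, then one or more of one of [wbc], then a literal 'm' (captured); then one or more of the literal 'q' (lazy), then the literal 'eck'; then one or more of any character except [zc1m] (lazy); then one of [xe]; then one or more of a non-word character (captured as 'val').
`re.search` tries every starting position until one works.
The match spans [29:46] → '2179cmqqeckewq8x-'.
Captured: group 1 = '2179cm', group 2 = '-'.

(29, 46)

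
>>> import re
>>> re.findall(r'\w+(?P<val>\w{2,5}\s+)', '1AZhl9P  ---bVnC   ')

This matches one or more of a word character; then 2 to 5 of a word character, then one or more of whitespace (captured as 'val').
With a single group, `findall` returns only what that group captured — 2 items.

['9P  ', 'nC   ']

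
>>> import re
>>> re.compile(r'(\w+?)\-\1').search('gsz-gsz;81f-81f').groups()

The match spans [0:7] → 'gsz-gsz'.
Captured: group 1 = 'gsz'.

('gsz',)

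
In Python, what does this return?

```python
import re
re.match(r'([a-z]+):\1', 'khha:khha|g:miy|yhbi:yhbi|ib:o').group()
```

`re.match` won't scan ahead — the pattern has to work from the very first character.
The match spans [0:9] → 'khha:khha'.

'khha:khha'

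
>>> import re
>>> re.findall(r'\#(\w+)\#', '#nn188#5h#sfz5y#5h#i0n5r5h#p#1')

['nn188', 'sfz5y', 'i0n5r5h']

Walking the string: at [0:7] match '#nn188#', group 1 = 'nn188'; at [9:16] match '#sfz5y#', group 1 = 'sfz5y'; at [18:27] match '#i0n5r5h#', group 1 = 'i0n5r5h'.
`findall` collects group 1 from each match (3 total).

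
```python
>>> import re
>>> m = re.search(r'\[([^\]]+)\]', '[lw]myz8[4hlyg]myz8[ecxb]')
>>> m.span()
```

(0, 4)

The match spans [0:4] → '[lw]'.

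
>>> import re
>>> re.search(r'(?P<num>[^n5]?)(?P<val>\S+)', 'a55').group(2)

Pattern: optionally any character except [n5] (captured as 'num'); then one or more of a non-whitespace character (captured as 'val').
`re.search` tries every starting position until one works.
The match spans [0:3] → 'a55'.
Captured: group 1 = 'a', group 2 = '55'.

'55'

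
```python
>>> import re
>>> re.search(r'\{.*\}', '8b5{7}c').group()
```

'{7}'

The match spans [3:6] → '{7}'.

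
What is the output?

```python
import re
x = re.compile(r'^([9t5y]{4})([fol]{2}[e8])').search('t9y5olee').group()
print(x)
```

Pattern: anchored at the start of the string; then exactly 4 of one of [9t5y] (captured); then exactly 2 of one of [fol], then one of [e8] (captured).
Unlike `match`, `search` isn't anchored — it looks for the pattern anywhere in the string.
The match spans [0:7] → 't9y5ole'.
Captured: group 1 = 't9y5', group 2 = 'ole'.

t9y5ole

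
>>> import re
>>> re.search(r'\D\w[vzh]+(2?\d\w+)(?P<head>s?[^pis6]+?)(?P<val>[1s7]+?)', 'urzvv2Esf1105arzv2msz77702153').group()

Pattern: a non-digit, then a word character, then one or more of one of [vzh]; then optionally the literal '2', then a digit, then one or more of a word character (captured); then optionally the literal 's', then one or more of any character except [pis6] (lazy) (captured as 'head'); then one or more of one of [1s7] (lazy) (captured as 'val').
`re.search` scans for the first position where the pattern succeeds.
The match spans [0:27] → 'urzvv2Esf1105arzv2msz777021'.
Captured: group 1 = '2Esf1105arzv2msz7770', group 2 = '2', group 3 = '1'.

'urzvv2Esf1105arzv2msz777021'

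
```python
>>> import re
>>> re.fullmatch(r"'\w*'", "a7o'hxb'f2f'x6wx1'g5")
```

None

`fullmatch` succeeds only if the pattern covers the string from start to end.
Here there's no way to consume every character, so the call returns None.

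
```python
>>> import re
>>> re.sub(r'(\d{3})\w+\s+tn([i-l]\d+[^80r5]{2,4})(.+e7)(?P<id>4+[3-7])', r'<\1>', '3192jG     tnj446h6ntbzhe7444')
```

Each match is replaced using the text its own group 1 captured.

'<319>'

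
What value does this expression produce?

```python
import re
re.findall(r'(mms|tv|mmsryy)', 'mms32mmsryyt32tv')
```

['mms', 'mms', 'tv']

`|` is ordered: at each position the engine commits to the first alternative that works.
Matches: at [0:3] match 'mms', group 1 = 'mms'; at [5:8] match 'mms', group 1 = 'mms'; at [14:16] match 'tv', group 1 = 'tv'.
Because there's exactly one group, `findall` drops the full match and keeps group 1 from each hit.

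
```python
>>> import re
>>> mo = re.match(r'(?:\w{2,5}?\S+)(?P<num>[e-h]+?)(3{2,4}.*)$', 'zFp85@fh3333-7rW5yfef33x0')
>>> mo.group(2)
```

'33x0'

The match spans [0:25] → 'zFp85@fh3333-7rW5yfef33x0'.
Captured: group 1 = 'f', group 2 = '33x0'.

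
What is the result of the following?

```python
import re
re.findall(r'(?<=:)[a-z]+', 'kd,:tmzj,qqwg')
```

['tmzj']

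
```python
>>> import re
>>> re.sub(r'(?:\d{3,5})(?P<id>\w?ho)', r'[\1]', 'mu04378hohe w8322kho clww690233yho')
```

'mu[ho]he w[kho] clww6[yho]'

Each match is replaced using the text its own group 1 captured.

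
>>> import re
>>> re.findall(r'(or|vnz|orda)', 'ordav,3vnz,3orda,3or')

The regex engine tests alternatives in the order written; an earlier branch that matches wins even if a later one would match more.
Walking the string: at [0:2] match 'or', group 1 = 'or'; at [7:10] match 'vnz', group 1 = 'vnz'; at [12:14] match 'or', group 1 = 'or'; at [18:20] match 'or', group 1 = 'or'.
One capturing group, so `findall` returns just the captured substring from each match — 4 in all.

['or', 'vnz', 'or', 'or']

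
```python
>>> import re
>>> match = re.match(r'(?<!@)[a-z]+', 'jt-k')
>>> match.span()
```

(0, 2)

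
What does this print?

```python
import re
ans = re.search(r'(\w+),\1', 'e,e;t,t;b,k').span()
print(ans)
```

(0, 3)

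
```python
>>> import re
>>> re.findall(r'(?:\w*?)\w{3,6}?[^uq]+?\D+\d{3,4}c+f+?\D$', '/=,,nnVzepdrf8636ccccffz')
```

['nnVzepdrf8636ccccffz']

The pattern matches zero or more of a word character (lazy) (non-capturing group); then 3 to 6 of a word character (lazy), then one or more of any character except [uq] (lazy); then one or more of a non-digit, then 3 to 4 of a digit; then one or more of the literal 'c', then one or more of the literal 'f' (lazy), then a non-digit; then anchored at the end.
Since nothing is captured, `findall` lists the 1 matched substring directly.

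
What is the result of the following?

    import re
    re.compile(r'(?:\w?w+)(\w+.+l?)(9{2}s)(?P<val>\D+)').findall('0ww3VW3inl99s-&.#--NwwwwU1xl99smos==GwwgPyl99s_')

This matches optionally a word character, then one or more of a literal 'w' (non-capturing group); then one or more of a word character, then one or more of any character, then optionally the literal 'l' (captured); then exactly 2 of a literal '9', then the literal 's' (captured); then one or more of a non-digit (captured as 'val').
Matches: at [0:47] match '0ww3VW3inl99s-&.#--NwwwwU1xl99smos==GwwgPyl99s_', groups = ('3VW3inl99s-&.#--NwwwwU1xl99smos==GwwgPyl', '99s', '_').
Multiple groups make `findall` return tuples — one 3-tuple for the one match.

[('3VW3inl99s-&.#--NwwwwU1xl99smos==GwwgPyl', '99s', '_')]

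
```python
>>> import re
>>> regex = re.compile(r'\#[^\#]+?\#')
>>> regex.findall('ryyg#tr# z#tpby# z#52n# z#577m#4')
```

Walking the string: at [4:8] → '#tr#'; at [10:16] → '#tpby#'; at [18:23] → '#52n#'; at [25:31] → '#577m#'.
Since nothing is captured, `findall` lists the 4 matched substrings directly.

['#tr#', '#tpby#', '#52n#', '#577m#']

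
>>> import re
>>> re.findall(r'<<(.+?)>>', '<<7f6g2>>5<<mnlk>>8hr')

One capturing group, so `findall` returns just the captured substring from each match — 2 in all.

['7f6g2', 'mnlk']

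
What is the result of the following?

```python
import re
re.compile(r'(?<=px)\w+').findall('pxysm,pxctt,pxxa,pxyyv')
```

Lookahead/lookbehind check context without consuming it, so the matched span excludes the asserted characters.
Matches: at [2:5] → 'ysm'; at [8:11] → 'ctt'; at [14:16] → 'xa'; at [19:22] → 'yyv'.
`findall` yields the raw match text (4 of them) because the pattern has no groups.

['ysm', 'ctt', 'xa', 'yyv']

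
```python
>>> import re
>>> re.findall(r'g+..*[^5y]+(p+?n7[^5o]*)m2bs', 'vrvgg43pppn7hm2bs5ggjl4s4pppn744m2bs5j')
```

['pn744']

One capturing group, so `findall` returns just the captured substring from the one match — 1 in all.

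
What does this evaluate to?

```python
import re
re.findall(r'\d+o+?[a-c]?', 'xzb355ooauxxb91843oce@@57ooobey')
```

Lazy quantifiers expand one character at a time until the remainder of the pattern can match.
With no groups in the pattern, `findall` gives back each whole match — 3 here.

['355o', '91843oc', '57o']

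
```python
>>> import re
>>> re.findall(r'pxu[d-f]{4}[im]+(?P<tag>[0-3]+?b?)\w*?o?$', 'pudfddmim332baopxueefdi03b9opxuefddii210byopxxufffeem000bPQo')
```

['0']

Pattern: the literal 'pxu', then exactly 4 of a character in [d-f], then one or more of one of [im]; then one or more of a character in [0-3] (lazy), then optionally the literal 'b' (captured as 'tag'); then zero or more of a word character (lazy), then optionally the literal 'o'; then anchored at the end.
Matches: at [15:60] match 'pxueefdi03b9opxuefddii210byopxxufffeem000bPQo', group 1 = '0'.
`findall` collects group 1 from the one match (1 total).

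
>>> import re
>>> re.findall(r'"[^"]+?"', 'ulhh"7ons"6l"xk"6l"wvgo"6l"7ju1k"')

['"7ons"', '"xk"', '"wvgo"', '"7ju1k"']

Scanning left to right: at [4:10] → '"7ons"'; at [12:16] → '"xk"'; at [18:24] → '"wvgo"'; at [26:33] → '"7ju1k"'.
Since nothing is captured, `findall` lists the 4 matched substrings directly.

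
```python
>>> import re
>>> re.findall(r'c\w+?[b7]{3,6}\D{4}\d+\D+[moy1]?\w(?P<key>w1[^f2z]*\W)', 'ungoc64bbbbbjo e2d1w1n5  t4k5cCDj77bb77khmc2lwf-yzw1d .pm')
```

With a single group, `findall` returns only what that group captured — 2 items.

['w1n5  ', 'w1d .']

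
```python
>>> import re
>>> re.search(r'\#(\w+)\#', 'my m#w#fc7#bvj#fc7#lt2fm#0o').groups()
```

('w',)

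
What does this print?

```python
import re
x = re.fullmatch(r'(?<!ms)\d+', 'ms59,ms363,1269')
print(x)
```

A negative assertion filters positions out without eating any characters.
`re.fullmatch` is like wrapping the pattern in `^…$` (in single-line mode).
Here the pattern can't cover the whole string, so the call returns None.

None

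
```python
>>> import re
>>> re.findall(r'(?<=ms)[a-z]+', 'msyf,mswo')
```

['yf', 'wo']

Because the assertion is zero-width, the text it checks is not consumed and won't appear in the result.
With no groups in the pattern, `findall` gives back each whole match — 2 here.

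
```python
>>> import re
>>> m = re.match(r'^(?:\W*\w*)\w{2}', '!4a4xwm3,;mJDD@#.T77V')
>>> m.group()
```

Pattern: anchored at the start of the string; then zero or more of a non-word character, then zero or more of a word character (non-capturing group); then exactly 2 of a word character.
`match` is anchored at position 0; if the pattern doesn't fit there, it returns None.
The match spans [0:8] → '!4a4xwm3'.

'!4a4xwm3'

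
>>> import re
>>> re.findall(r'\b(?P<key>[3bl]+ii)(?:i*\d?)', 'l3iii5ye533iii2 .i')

['l3ii']

The pattern matches a word boundary (`\b`, zero-width); then one or more of one of [3bl], then the literal 'ii' (captured as 'key'); then zero or more of the literal 'i', then optionally a digit (non-capturing group).
Scanning left to right: at [0:6] match 'l3iii5', group 1 = 'l3ii'.
With a single group, `findall` returns only what that group captured — 1 item.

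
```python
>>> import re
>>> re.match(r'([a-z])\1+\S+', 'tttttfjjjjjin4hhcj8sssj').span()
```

(0, 23)

`\1` is not a pattern — it's the concrete string captured by group 1, re-applied verbatim.
`re.match` only tries the pattern at the start of the string.
The match spans [0:23] → 'tttttfjjjjjin4hhcj8sssj'.
Captured: group 1 = 't'.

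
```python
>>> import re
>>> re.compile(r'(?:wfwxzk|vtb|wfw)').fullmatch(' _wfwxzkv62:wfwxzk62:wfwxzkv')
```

None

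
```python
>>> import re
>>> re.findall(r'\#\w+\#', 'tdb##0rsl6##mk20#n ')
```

['#0rsl6#', '#mk20#']

Walking the string: at [4:11] → '#0rsl6#'; at [11:17] → '#mk20#'.
`findall` yields the raw match text (2 of them) because the pattern has no groups.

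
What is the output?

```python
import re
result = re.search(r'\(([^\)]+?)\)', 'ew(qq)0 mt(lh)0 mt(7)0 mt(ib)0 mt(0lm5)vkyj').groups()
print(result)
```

`re.search` scans for the first position where the pattern succeeds.
The match spans [2:6] → '(qq)'.
Captured: group 1 = 'qq'.

('qq',)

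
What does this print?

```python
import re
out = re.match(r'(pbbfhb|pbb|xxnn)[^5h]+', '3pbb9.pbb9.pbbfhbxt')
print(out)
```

With `match`, the pattern is implicitly anchored at the beginning.
Here position 0 doesn't satisfy it, so the call returns None.

None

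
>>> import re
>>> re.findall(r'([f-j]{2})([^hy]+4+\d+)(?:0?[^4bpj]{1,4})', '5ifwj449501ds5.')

[('if', 'wj449501')]

Pattern: exactly 2 of a character in [f-j] (captured); then one or more of any character except [hy], then one or more of the literal '4', then one or more of a digit (captured); then optionally the literal '0', then 1 to 4 of any character except [4bpj] (non-capturing group).
Matches: at [1:15] match 'ifwj449501ds5.', groups = ('if', 'wj449501').
With 2 capturing groups, `findall` returns a 2-tuple per match.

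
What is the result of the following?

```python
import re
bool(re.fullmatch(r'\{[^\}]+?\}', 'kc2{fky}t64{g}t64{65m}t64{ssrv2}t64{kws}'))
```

False

`re.fullmatch` requires the pattern to consume the entire string.
Here the pattern can't cover the whole string, so the call returns None, and `bool(None)` is False.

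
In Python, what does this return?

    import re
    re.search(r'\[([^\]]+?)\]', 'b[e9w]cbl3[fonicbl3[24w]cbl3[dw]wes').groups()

The match spans [1:6] → '[e9w]'.
Captured: group 1 = 'e9w'.

('e9w',)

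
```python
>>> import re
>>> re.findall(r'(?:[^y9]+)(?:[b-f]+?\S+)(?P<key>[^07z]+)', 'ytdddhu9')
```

Pattern: one or more of any character except [y9] (non-capturing group); then one or more of a character in [b-f] (lazy), then one or more of a non-whitespace character (non-capturing group); then one or more of any character except [07z] (captured as 'key').
Scanning left to right: at [1:8] match 'tdddhu9', group 1 = '9'.
`findall` collects group 1 from the one match (1 total).

['9']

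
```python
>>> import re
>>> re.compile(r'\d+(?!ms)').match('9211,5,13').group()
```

A negative assertion filters positions out without eating any characters.
`re.match` only tries the pattern at the start of the string.
The match spans [0:4] → '9211'.

'9211'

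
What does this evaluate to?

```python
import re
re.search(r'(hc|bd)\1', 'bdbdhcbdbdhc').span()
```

(0, 4)

After group 1 captures some text, `\1` only succeeds where that same text appears again.
`re.search` scans for the first position where the pattern succeeds.
The match spans [0:4] → 'bdbd'.
Captured: group 1 = 'bd'.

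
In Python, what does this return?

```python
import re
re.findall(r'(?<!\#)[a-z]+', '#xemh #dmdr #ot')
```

['emh', 'mdr', 't']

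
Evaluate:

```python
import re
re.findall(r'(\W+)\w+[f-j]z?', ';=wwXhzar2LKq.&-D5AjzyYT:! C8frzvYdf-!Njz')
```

[';=', '.&-', ':! ', '-!']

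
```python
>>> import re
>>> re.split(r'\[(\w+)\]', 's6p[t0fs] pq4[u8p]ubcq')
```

['s6p', 't0fs', ' pq4', 'u8p', 'ubcq']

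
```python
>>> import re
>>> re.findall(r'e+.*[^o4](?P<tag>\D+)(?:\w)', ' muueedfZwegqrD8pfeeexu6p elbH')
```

['b']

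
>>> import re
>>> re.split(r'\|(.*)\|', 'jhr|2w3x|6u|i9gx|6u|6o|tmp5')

['jhr', '2w3x|6u|i9gx|6u|6o', 'tmp5']

Matches to split on: at [3:23] → '|2w3x|6u|i9gx|6u|6o|'.
With a capturing group present, the delimiter's captured portion is kept in the result list.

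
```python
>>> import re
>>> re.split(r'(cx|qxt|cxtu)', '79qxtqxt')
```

['79', 'qxt', '', 'qxt', '']

The group in the pattern means `split` returns the separators' captures alongside the pieces.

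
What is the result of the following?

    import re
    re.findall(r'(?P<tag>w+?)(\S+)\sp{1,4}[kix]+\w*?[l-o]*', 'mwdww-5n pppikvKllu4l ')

[('w', 'dww-5n')]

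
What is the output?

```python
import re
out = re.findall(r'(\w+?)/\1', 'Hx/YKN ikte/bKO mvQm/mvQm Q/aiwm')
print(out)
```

The backreference `\1` re-matches whatever the first group consumed, character for character.
Walking the string: at [16:25] match 'mvQm/mvQm', group 1 = 'mvQm'.
Because there's exactly one group, `findall` drops the full match and keeps group 1 from the one hit.

['mvQm']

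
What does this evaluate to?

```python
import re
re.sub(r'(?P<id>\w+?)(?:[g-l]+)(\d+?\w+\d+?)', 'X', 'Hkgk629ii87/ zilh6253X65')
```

'X/ X'

Pattern: one or more of a word character (lazy) (captured as 'id'); then one or more of a character in [g-l] (non-capturing group); then one or more of a digit (lazy), then one or more of a word character, then one or more of a digit (lazy) (captured).
`sub` substitutes 'X' at each match site.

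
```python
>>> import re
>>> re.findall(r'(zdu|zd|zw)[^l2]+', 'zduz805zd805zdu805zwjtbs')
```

['zdu']

Branches in `(...|...)` are attempted left-to-right; the first branch that allows the whole pattern to succeed is taken.
Walking the string: at [0:24] match 'zduz805zd805zdu805zwjtbs', group 1 = 'zdu'.
`findall` collects group 1 from the one match (1 total).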